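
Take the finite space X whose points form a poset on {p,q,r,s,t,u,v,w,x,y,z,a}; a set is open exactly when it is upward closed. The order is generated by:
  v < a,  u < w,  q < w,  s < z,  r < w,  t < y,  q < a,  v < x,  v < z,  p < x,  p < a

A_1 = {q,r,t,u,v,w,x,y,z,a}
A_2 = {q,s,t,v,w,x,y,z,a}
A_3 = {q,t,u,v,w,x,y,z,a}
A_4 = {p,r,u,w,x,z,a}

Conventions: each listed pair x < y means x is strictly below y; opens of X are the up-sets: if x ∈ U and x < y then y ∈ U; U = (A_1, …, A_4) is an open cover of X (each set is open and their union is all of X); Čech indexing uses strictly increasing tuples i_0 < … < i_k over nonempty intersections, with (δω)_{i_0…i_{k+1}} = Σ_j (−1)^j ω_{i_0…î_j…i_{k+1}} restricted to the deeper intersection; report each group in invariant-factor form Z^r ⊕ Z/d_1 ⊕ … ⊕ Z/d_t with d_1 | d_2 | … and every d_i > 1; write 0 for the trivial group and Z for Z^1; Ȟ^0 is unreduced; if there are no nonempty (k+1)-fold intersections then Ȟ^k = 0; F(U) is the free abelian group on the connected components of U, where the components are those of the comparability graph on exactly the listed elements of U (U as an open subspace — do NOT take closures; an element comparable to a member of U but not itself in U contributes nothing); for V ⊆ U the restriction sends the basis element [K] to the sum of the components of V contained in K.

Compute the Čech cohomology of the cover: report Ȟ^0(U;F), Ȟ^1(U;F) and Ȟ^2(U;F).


nerve simplices:
  A12={q,t,v,w,x,y,z,a} A13={q,t,u,v,w,x,y,z,a} A14={r,u,w,x,z,a} A23={q,t,v,w,x,y,z,a} A24={w,x,z,a} A34={u,w,x,z,a}
  A123={q,t,v,w,x,y,z,a} A124={w,x,z,a} A134={u,w,x,z,a} A234={w,x,z,a}
  A1234={w,x,z,a}
components per intersection:
  A1: {q,r,u,v,w,x,z,a} {t,y}
  A2: {q,s,v,w,x,z,a} {t,y}
  A3: {q,u,v,w,x,z,a} {t,y}
  A4: {p,x,a} {r,u,w} {z}
  A12: {q,v,w,x,z,a} {t,y}
  A13: {q,u,v,w,x,z,a} {t,y}
  A14: {r,u,w} {x} {z} {a}
  A23: {q,v,w,x,z,a} {t,y}
  A24: {w} {x} {z} {a}
  A34: {u,w} {x} {z} {a}
  A123: {q,v,w,x,z,a} {t,y}
  A124: {w} {x} {z} {a}
  A134: {u,w} {x} {z} {a}
  A234: {w} {x} {z} {a}
  A1234: {w} {x} {z} {a}
C dims 9,18,14,4; δ0: rk 7, SNF 1^7; δ1: rk 10, SNF 1^10; δ2: rk 4, SNF 1^4
degree 0: 9−7−0 = 2 → Ȟ^0 ≅ Z^2
degree 1: 18−10−7 = 1 → Ȟ^1 ≅ Z
degree 2: 14−4−10 = 0 → Ȟ^2 ≅ 0

Ȟ^0(U;F) ≅ Z^2, Ȟ^1(U;F) ≅ Z and Ȟ^2(U;F) ≅ 0


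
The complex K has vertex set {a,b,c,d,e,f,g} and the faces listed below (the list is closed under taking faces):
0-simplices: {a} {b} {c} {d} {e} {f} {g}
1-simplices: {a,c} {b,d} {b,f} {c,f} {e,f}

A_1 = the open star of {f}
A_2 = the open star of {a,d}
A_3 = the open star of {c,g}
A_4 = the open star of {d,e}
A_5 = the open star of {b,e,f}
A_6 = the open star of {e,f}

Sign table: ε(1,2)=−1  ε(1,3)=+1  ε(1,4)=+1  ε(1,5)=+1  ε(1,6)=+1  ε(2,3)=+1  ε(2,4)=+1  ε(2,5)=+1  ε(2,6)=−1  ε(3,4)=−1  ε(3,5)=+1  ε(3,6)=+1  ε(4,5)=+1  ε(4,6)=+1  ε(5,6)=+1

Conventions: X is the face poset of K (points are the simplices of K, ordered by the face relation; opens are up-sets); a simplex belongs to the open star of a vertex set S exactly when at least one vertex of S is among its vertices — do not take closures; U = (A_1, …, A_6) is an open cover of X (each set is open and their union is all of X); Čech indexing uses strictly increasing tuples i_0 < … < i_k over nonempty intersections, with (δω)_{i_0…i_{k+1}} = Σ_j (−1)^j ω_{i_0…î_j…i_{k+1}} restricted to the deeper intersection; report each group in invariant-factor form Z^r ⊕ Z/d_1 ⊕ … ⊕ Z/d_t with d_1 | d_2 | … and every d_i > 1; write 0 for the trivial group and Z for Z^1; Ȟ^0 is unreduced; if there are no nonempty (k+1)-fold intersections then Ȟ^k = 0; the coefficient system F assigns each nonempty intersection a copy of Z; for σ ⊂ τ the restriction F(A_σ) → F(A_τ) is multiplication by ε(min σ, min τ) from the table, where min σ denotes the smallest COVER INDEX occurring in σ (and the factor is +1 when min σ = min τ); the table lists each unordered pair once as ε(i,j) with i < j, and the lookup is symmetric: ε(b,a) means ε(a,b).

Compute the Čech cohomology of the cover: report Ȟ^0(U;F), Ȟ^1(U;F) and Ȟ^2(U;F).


cover nerve:
  A1={{f},{b,f},{c,f},{e,f}} A2={{a},{d},{a,c},{b,d}} A3={{c},{g},{a,c},{c,f}} A4={{d},{e},{b,d},{e,f}} A5={{b},{e},{f},{b,d},{b,f},{c,f},{e,f}} A6={{e},{f},{b,f},{c,f},{e,f}}
  A13={{c,f}} A14={{e,f}} A15={{f},{b,f},{c,f},{e,f}} A16={{f},{b,f},{c,f},{e,f}} A23={{a,c}} A24={{d},{b,d}} A25={{b,d}} A35={{c,f}} A36={{c,f}} A45={{e},{b,d},{e,f}} A46={{e},{e,f}} A56={{e},{f},{b,f},{c,f},{e,f}}
  A135={{c,f}} A136={{c,f}} A145={{e,f}} A146={{e,f}} A156={{f},{b,f},{c,f},{e,f}} A245={{b,d}} A356={{c,f}} A456={{e},{e,f}}
  A1356={{c,f}} A1456={{e,f}}
C dims 6,12,8,2; δ0: rk 5, SNF 1^5; δ1: rk 6, SNF 1^6; δ2: rk 2, SNF 1^2
Ȟ^0: (6−5)−0=1 ⇒ Z
Ȟ^1: (12−6)−5=1 ⇒ Z
Ȟ^2: (8−2)−6=0 ⇒ 0

Ȟ^0(U;F) ≅ Z; Ȟ^1(U;F) ≅ Z; Ȟ^2(U;F) ≅ 0


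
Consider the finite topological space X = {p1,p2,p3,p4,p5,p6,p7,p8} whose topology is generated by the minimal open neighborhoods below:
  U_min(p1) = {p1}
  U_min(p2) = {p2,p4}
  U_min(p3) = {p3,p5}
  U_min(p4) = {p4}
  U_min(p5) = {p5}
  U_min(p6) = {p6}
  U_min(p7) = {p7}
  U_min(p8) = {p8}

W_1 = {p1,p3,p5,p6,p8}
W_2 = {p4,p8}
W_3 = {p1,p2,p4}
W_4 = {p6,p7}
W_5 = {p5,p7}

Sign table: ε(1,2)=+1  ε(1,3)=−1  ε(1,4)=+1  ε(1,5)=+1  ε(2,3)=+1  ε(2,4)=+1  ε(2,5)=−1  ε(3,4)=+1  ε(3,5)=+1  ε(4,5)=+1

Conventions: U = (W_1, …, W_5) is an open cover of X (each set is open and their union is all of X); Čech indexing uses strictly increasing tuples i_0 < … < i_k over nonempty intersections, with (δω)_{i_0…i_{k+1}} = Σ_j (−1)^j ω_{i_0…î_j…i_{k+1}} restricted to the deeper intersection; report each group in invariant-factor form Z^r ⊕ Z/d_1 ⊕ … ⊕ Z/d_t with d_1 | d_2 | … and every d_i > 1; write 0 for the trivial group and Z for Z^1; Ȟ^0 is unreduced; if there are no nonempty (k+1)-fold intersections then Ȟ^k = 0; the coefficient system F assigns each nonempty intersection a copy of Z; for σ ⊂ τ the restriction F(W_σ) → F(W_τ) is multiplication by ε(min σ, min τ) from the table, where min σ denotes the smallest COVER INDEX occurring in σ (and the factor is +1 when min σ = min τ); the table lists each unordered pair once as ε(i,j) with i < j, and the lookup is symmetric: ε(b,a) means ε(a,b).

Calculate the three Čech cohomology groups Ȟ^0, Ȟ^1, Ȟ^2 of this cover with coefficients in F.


Ȟ^0 = 0, Ȟ^1 = Z ⊕ Z/2, Ȟ^2 = 0

nerve simplices:
  W12={p8} W13={p1} W14={p6} W15={p5} W23={p4} W45={p7}
C dims 5,6; δ0: rk 5, SNF 1^4·2
degree 0: 5−5−0 = 0 → Ȟ^0 ≅ 0
degree 1: 6−0−5 = 1 plus torsion [2] → Ȟ^1 ≅ Z ⊕ Z/2
degree 2: 0−0−0 = 0 → Ȟ^2 ≅ 0


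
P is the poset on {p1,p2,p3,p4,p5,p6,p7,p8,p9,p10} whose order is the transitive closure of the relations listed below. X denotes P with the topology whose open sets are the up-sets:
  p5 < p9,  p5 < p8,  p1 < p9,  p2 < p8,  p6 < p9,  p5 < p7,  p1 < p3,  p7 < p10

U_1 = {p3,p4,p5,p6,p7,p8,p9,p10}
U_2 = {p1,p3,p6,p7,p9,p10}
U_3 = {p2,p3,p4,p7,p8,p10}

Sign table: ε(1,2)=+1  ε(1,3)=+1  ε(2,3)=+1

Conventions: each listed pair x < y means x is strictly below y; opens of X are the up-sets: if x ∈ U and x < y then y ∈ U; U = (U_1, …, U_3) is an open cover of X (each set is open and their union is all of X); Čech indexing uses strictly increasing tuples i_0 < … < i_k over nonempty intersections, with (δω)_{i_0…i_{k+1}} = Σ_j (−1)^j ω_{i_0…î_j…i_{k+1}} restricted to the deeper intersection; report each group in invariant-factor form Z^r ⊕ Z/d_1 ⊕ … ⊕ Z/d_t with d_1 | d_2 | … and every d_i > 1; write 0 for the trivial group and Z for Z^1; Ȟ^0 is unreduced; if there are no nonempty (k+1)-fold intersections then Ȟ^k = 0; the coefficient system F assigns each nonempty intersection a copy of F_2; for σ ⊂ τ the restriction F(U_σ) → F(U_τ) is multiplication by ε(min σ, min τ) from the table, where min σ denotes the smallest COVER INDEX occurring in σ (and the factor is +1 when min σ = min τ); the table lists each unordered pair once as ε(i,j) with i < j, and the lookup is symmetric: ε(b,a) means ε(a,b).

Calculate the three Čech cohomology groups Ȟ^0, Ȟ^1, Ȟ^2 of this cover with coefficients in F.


nonempty intersections:
  U12={p3,p6,p7,p9,p10} U13={p3,p4,p7,p8,p10} U23={p3,p7,p10}
  U123={p3,p7,p10}
C dims 3,3,1; δ0: rk_F2 2; δ1: rk_F2 1
Ȟ^0: (3−2)−0=1 ⇒ Z/2
Ȟ^1: (3−1)−2=0 ⇒ 0
Ȟ^2: (1−0)−1=0 ⇒ 0

Ȟ^0 ≅ Z/2,  Ȟ^1 ≅ 0,  Ȟ^2 ≅ 0


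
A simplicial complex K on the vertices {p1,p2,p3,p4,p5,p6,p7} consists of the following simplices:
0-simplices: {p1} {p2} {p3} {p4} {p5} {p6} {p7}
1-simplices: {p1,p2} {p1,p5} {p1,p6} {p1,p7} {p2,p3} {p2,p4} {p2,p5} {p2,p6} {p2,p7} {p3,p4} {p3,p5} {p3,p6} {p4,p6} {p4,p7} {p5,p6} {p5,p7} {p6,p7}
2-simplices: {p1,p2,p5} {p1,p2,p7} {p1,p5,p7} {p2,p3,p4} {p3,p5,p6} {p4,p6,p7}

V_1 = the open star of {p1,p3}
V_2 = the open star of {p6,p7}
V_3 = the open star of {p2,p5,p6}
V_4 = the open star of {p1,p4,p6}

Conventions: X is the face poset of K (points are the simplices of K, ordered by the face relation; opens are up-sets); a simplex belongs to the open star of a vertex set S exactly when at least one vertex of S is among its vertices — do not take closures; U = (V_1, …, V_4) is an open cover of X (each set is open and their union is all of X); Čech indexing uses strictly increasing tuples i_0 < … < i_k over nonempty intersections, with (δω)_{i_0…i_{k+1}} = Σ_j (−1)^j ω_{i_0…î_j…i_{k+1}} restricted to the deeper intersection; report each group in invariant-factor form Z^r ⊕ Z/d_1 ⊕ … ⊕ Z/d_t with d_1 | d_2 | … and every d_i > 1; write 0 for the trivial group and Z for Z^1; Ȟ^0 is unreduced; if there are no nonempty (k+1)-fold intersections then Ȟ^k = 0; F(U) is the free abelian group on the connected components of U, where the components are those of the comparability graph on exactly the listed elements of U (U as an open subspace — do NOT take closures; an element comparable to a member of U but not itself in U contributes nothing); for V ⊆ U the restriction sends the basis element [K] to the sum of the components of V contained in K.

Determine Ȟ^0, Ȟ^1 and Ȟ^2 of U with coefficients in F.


Ȟ^0 = Z; Ȟ^1 = Z^4; Ȟ^2 = 0

nonempty overlaps:
  V1={{p1},{p3},{p1,p2},{p1,p5},{p1,p6},{p1,p7},{p2,p3},{p3,p4},{p3,p5},{p3,p6},{p1,p2,p5},{p1,p2,p7},{p1,p5,p7},{p2,p3,p4},{p3,p5,p6}} V2={{p6},{p7},{p1,p6},{p1,p7},{p2,p6},{p2,p7},{p3,p6},{p4,p6},{p4,p7},{p5,p6},{p5,p7},{p6,p7},{p1,p2,p7},{p1,p5,p7},{p3,p5,p6},{p4,p6,p7}} V3={{p2},{p5},{p6},{p1,p2},{p1,p5},{p1,p6},{p2,p3},{p2,p4},{p2,p5},{p2,p6},{p2,p7},{p3,p5},{p3,p6},{p4,p6},{p5,p6},{p5,p7},{p6,p7},{p1,p2,p5},{p1,p2,p7},{p1,p5,p7},{p2,p3,p4},{p3,p5,p6},{p4,p6,p7}} V4={{p1},{p4},{p6},{p1,p2},{p1,p5},{p1,p6},{p1,p7},{p2,p4},{p2,p6},{p3,p4},{p3,p6},{p4,p6},{p4,p7},{p5,p6},{p6,p7},{p1,p2,p5},{p1,p2,p7},{p1,p5,p7},{p2,p3,p4},{p3,p5,p6},{p4,p6,p7}}
  V12={{p1,p6},{p1,p7},{p3,p6},{p1,p2,p7},{p1,p5,p7},{p3,p5,p6}} V13={{p1,p2},{p1,p5},{p1,p6},{p2,p3},{p3,p5},{p3,p6},{p1,p2,p5},{p1,p2,p7},{p1,p5,p7},{p2,p3,p4},{p3,p5,p6}} V14={{p1},{p1,p2},{p1,p5},{p1,p6},{p1,p7},{p3,p4},{p3,p6},{p1,p2,p5},{p1,p2,p7},{p1,p5,p7},{p2,p3,p4},{p3,p5,p6}} V23={{p6},{p1,p6},{p2,p6},{p2,p7},{p3,p6},{p4,p6},{p5,p6},{p5,p7},{p6,p7},{p1,p2,p7},{p1,p5,p7},{p3,p5,p6},{p4,p6,p7}} V24={{p6},{p1,p6},{p1,p7},{p2,p6},{p3,p6},{p4,p6},{p4,p7},{p5,p6},{p6,p7},{p1,p2,p7},{p1,p5,p7},{p3,p5,p6},{p4,p6,p7}} V34={{p6},{p1,p2},{p1,p5},{p1,p6},{p2,p4},{p2,p6},{p3,p6},{p4,p6},{p5,p6},{p6,p7},{p1,p2,p5},{p1,p2,p7},{p1,p5,p7},{p2,p3,p4},{p3,p5,p6},{p4,p6,p7}}
  V123={{p1,p6},{p3,p6},{p1,p2,p7},{p1,p5,p7},{p3,p5,p6}} V124={{p1,p6},{p1,p7},{p3,p6},{p1,p2,p7},{p1,p5,p7},{p3,p5,p6}} V134={{p1,p2},{p1,p5},{p1,p6},{p3,p6},{p1,p2,p5},{p1,p2,p7},{p1,p5,p7},{p2,p3,p4},{p3,p5,p6}} V234={{p6},{p1,p6},{p2,p6},{p3,p6},{p4,p6},{p5,p6},{p6,p7},{p1,p2,p7},{p1,p5,p7},{p3,p5,p6},{p4,p6,p7}}
  V1234={{p1,p6},{p3,p6},{p1,p2,p7},{p1,p5,p7},{p3,p5,p6}}
components per intersection:
  V1: {{p1},{p1,p2},{p1,p5},{p1,p6},{p1,p7},{p1,p2,p5},{p1,p2,p7},{p1,p5,p7}} {{p3},{p2,p3},{p3,p4},{p3,p5},{p3,p6},{p2,p3,p4},{p3,p5,p6}}
  V2: {{p6},{p7},{p1,p6},{p1,p7},{p2,p6},{p2,p7},{p3,p6},{p4,p6},{p4,p7},{p5,p6},{p5,p7},{p6,p7},{p1,p2,p7},{p1,p5,p7},{p3,p5,p6},{p4,p6,p7}}
  V3: {{p2},{p5},{p6},{p1,p2},{p1,p5},{p1,p6},{p2,p3},{p2,p4},{p2,p5},{p2,p6},{p2,p7},{p3,p5},{p3,p6},{p4,p6},{p5,p6},{p5,p7},{p6,p7},{p1,p2,p5},{p1,p2,p7},{p1,p5,p7},{p2,p3,p4},{p3,p5,p6},{p4,p6,p7}}
  V4: {{p1},{p4},{p6},{p1,p2},{p1,p5},{p1,p6},{p1,p7},{p2,p4},{p2,p6},{p3,p4},{p3,p6},{p4,p6},{p4,p7},{p5,p6},{p6,p7},{p1,p2,p5},{p1,p2,p7},{p1,p5,p7},{p2,p3,p4},{p3,p5,p6},{p4,p6,p7}}
  V12: {{p1,p6}} {{p1,p7},{p1,p2,p7},{p1,p5,p7}} {{p3,p6},{p3,p5,p6}}
  V13: {{p1,p2},{p1,p5},{p1,p2,p5},{p1,p2,p7},{p1,p5,p7}} {{p1,p6}} {{p2,p3},{p2,p3,p4}} {{p3,p5},{p3,p6},{p3,p5,p6}}
  V14: {{p1},{p1,p2},{p1,p5},{p1,p6},{p1,p7},{p1,p2,p5},{p1,p2,p7},{p1,p5,p7}} {{p3,p4},{p2,p3,p4}} {{p3,p6},{p3,p5,p6}}
  V23: {{p6},{p1,p6},{p2,p6},{p3,p6},{p4,p6},{p5,p6},{p6,p7},{p3,p5,p6},{p4,p6,p7}} {{p2,p7},{p1,p2,p7}} {{p5,p7},{p1,p5,p7}}
  V24: {{p6},{p1,p6},{p2,p6},{p3,p6},{p4,p6},{p4,p7},{p5,p6},{p6,p7},{p3,p5,p6},{p4,p6,p7}} {{p1,p7},{p1,p2,p7},{p1,p5,p7}}
  V34: {{p6},{p1,p6},{p2,p6},{p3,p6},{p4,p6},{p5,p6},{p6,p7},{p3,p5,p6},{p4,p6,p7}} {{p1,p2},{p1,p5},{p1,p2,p5},{p1,p2,p7},{p1,p5,p7}} {{p2,p4},{p2,p3,p4}}
  V123: {{p1,p6}} {{p3,p6},{p3,p5,p6}} {{p1,p2,p7}} {{p1,p5,p7}}
  V124: {{p1,p6}} {{p1,p7},{p1,p2,p7},{p1,p5,p7}} {{p3,p6},{p3,p5,p6}}
  V134: {{p1,p2},{p1,p5},{p1,p2,p5},{p1,p2,p7},{p1,p5,p7}} {{p1,p6}} {{p3,p6},{p3,p5,p6}} {{p2,p3,p4}}
  V234: {{p6},{p1,p6},{p2,p6},{p3,p6},{p4,p6},{p5,p6},{p6,p7},{p3,p5,p6},{p4,p6,p7}} {{p1,p2,p7}} {{p1,p5,p7}}
  V1234: {{p1,p6}} {{p3,p6},{p3,p5,p6}} {{p1,p2,p7}} {{p1,p5,p7}}
C dims 5,18,14,4; δ0: rk 4, SNF 1^4; δ1: rk 10, SNF 1^10; δ2: rk 4, SNF 1^4
degree 0: 5−4−0 = 1 → Ȟ^0 ≅ Z
degree 1: 18−10−4 = 4 → Ȟ^1 ≅ Z^4
degree 2: 14−4−10 = 0 → Ȟ^2 ≅ 0


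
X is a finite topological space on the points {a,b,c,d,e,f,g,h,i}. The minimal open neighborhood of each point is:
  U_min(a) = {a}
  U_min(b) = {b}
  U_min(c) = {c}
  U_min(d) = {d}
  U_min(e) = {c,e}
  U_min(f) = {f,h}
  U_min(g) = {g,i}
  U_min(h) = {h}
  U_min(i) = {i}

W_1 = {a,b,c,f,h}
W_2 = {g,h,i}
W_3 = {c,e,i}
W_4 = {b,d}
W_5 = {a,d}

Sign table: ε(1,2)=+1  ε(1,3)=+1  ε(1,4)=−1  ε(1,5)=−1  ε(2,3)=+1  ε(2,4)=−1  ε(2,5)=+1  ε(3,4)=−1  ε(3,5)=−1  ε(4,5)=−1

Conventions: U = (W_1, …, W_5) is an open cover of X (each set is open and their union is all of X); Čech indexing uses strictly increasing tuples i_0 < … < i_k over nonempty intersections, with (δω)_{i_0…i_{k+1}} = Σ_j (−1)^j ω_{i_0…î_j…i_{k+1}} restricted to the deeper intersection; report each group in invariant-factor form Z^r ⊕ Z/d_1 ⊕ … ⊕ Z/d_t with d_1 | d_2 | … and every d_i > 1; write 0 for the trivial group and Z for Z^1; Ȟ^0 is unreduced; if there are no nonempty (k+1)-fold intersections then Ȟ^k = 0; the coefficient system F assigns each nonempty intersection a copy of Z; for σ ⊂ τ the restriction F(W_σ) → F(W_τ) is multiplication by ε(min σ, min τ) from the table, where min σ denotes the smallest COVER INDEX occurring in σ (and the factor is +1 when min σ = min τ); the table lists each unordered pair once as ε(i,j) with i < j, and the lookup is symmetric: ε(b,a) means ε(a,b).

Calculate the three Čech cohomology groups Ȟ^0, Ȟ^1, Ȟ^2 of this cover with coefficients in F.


Ȟ^0 ≅ 0, Ȟ^1 ≅ Z ⊕ Z/2, Ȟ^2 ≅ 0

nerve simplices:
  W12={h} W13={c} W14={b} W15={a} W23={i} W45={d}
C dims 5,6; δ0: rk 5, SNF 1^4·2
degree 0: 5−5−0 = 0 → Ȟ^0 ≅ 0
degree 1: 6−0−5 = 1 plus torsion [2] → Ȟ^1 ≅ Z ⊕ Z/2
degree 2: 0−0−0 = 0 → Ȟ^2 ≅ 0


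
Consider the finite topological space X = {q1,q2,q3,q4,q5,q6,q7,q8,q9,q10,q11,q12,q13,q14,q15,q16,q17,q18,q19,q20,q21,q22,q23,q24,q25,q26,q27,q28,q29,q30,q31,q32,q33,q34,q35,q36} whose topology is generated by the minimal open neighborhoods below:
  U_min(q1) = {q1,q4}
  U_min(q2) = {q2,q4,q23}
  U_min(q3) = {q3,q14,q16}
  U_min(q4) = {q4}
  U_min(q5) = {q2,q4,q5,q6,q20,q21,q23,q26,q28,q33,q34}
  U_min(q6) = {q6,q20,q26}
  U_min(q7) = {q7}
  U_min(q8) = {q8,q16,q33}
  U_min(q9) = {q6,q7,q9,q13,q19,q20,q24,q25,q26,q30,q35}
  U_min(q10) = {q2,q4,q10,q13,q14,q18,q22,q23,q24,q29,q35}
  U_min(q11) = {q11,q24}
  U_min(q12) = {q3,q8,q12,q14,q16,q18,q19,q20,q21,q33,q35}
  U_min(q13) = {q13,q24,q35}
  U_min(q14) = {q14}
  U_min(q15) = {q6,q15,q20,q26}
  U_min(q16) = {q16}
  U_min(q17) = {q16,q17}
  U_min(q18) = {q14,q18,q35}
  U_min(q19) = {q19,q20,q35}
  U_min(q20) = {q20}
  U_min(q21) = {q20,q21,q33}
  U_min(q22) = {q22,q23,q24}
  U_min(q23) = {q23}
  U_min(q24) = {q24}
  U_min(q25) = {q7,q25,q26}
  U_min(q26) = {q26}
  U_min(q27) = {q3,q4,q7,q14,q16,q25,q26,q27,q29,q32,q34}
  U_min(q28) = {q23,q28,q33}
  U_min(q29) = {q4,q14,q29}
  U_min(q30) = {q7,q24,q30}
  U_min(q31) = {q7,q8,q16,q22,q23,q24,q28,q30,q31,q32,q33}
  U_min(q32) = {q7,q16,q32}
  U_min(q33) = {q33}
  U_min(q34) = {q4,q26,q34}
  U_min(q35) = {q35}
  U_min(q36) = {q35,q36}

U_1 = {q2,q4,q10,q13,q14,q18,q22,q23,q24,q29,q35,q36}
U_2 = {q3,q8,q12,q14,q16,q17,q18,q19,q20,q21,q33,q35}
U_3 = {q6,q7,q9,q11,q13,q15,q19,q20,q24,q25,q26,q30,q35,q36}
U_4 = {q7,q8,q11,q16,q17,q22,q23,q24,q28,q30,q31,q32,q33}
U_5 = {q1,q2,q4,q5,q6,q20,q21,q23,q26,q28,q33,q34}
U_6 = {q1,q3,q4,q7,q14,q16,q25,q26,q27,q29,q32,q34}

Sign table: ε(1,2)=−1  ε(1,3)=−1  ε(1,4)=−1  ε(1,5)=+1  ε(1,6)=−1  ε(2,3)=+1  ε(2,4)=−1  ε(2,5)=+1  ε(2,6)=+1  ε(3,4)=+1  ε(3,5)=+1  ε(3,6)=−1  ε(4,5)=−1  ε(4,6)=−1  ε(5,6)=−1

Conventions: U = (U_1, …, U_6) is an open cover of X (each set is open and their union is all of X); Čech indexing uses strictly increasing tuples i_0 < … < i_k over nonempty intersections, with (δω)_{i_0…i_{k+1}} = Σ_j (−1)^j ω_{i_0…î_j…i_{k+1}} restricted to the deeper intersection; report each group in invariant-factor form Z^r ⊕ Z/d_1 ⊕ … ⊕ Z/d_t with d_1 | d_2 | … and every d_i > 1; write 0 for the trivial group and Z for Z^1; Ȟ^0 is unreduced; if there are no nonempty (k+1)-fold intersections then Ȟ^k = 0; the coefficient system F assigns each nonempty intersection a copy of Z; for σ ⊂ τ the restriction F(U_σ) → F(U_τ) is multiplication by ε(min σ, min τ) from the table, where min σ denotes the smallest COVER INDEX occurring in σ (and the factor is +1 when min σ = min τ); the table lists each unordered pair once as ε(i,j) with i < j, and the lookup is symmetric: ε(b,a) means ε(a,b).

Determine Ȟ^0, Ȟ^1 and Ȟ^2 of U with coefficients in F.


nonempty overlaps:
  U12={q14,q18,q35} U13={q13,q24,q35,q36} U14={q22,q23,q24} U15={q2,q4,q23} U16={q4,q14,q29} U23={q19,q20,q35} U24={q8,q16,q17,q33} U25={q20,q21,q33} U26={q3,q14,q16} U34={q7,q11,q24,q30} U35={q6,q20,q26} U36={q7,q25,q26} U45={q23,q28,q33} U46={q7,q16,q32} U56={q1,q4,q26,q34}
  U123={q35} U126={q14} U134={q24} U145={q23} U156={q4} U235={q20} U245={q33} U246={q16} U346={q7} U356={q26}
C dims 6,15,10; δ0: rk 6, SNF 1^5·2; δ1: rk 9, SNF 1^9
degree 0: 6−6−0 = 0 → Ȟ^0 ≅ 0
degree 1: 15−9−6 = 0 plus torsion [2] → Ȟ^1 ≅ Z/2
degree 2: 10−0−9 = 1 → Ȟ^2 ≅ Z

Ȟ^0 = 0; Ȟ^1 = Z/2; Ȟ^2 = Z


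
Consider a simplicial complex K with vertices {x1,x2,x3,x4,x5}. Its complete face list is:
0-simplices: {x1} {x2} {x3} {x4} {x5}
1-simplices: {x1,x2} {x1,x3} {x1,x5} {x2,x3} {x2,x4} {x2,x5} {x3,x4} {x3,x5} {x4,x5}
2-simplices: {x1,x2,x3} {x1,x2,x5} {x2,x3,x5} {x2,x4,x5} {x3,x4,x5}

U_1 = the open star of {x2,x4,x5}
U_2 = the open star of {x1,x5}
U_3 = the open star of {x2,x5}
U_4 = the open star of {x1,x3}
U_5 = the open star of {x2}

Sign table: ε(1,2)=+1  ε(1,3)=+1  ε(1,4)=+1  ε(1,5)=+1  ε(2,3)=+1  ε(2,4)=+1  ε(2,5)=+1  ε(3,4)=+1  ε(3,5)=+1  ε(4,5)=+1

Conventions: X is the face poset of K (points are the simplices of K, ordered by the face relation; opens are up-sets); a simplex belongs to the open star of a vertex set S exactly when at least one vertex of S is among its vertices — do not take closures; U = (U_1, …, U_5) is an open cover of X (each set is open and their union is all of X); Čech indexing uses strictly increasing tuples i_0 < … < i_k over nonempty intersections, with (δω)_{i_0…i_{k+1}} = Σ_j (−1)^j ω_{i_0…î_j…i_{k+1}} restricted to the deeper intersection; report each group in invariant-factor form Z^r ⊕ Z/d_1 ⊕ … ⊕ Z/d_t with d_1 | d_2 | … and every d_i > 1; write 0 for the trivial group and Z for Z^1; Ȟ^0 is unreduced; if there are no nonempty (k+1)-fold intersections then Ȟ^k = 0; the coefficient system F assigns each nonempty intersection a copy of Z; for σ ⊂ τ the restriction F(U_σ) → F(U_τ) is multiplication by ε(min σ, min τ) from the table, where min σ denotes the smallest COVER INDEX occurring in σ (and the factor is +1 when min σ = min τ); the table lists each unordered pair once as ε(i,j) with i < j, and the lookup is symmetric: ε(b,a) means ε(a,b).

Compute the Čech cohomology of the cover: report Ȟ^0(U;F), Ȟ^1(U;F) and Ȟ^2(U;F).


nerve of the cover:
  U1={{x2},{x4},{x5},{x1,x2},{x1,x5},{x2,x3},{x2,x4},{x2,x5},{x3,x4},{x3,x5},{x4,x5},{x1,x2,x3},{x1,x2,x5},{x2,x3,x5},{x2,x4,x5},{x3,x4,x5}} U2={{x1},{x5},{x1,x2},{x1,x3},{x1,x5},{x2,x5},{x3,x5},{x4,x5},{x1,x2,x3},{x1,x2,x5},{x2,x3,x5},{x2,x4,x5},{x3,x4,x5}} U3={{x2},{x5},{x1,x2},{x1,x5},{x2,x3},{x2,x4},{x2,x5},{x3,x5},{x4,x5},{x1,x2,x3},{x1,x2,x5},{x2,x3,x5},{x2,x4,x5},{x3,x4,x5}} U4={{x1},{x3},{x1,x2},{x1,x3},{x1,x5},{x2,x3},{x3,x4},{x3,x5},{x1,x2,x3},{x1,x2,x5},{x2,x3,x5},{x3,x4,x5}} U5={{x2},{x1,x2},{x2,x3},{x2,x4},{x2,x5},{x1,x2,x3},{x1,x2,x5},{x2,x3,x5},{x2,x4,x5}}
  U12={{x5},{x1,x2},{x1,x5},{x2,x5},{x3,x5},{x4,x5},{x1,x2,x3},{x1,x2,x5},{x2,x3,x5},{x2,x4,x5},{x3,x4,x5}} U13={{x2},{x5},{x1,x2},{x1,x5},{x2,x3},{x2,x4},{x2,x5},{x3,x5},{x4,x5},{x1,x2,x3},{x1,x2,x5},{x2,x3,x5},{x2,x4,x5},{x3,x4,x5}} U14={{x1,x2},{x1,x5},{x2,x3},{x3,x4},{x3,x5},{x1,x2,x3},{x1,x2,x5},{x2,x3,x5},{x3,x4,x5}} U15={{x2},{x1,x2},{x2,x3},{x2,x4},{x2,x5},{x1,x2,x3},{x1,x2,x5},{x2,x3,x5},{x2,x4,x5}} U23={{x5},{x1,x2},{x1,x5},{x2,x5},{x3,x5},{x4,x5},{x1,x2,x3},{x1,x2,x5},{x2,x3,x5},{x2,x4,x5},{x3,x4,x5}} U24={{x1},{x1,x2},{x1,x3},{x1,x5},{x3,x5},{x1,x2,x3},{x1,x2,x5},{x2,x3,x5},{x3,x4,x5}} U25={{x1,x2},{x2,x5},{x1,x2,x3},{x1,x2,x5},{x2,x3,x5},{x2,x4,x5}} U34={{x1,x2},{x1,x5},{x2,x3},{x3,x5},{x1,x2,x3},{x1,x2,x5},{x2,x3,x5},{x3,x4,x5}} U35={{x2},{x1,x2},{x2,x3},{x2,x4},{x2,x5},{x1,x2,x3},{x1,x2,x5},{x2,x3,x5},{x2,x4,x5}} U45={{x1,x2},{x2,x3},{x1,x2,x3},{x1,x2,x5},{x2,x3,x5}}
  U123={{x5},{x1,x2},{x1,x5},{x2,x5},{x3,x5},{x4,x5},{x1,x2,x3},{x1,x2,x5},{x2,x3,x5},{x2,x4,x5},{x3,x4,x5}} U124={{x1,x2},{x1,x5},{x3,x5},{x1,x2,x3},{x1,x2,x5},{x2,x3,x5},{x3,x4,x5}} U125={{x1,x2},{x2,x5},{x1,x2,x3},{x1,x2,x5},{x2,x3,x5},{x2,x4,x5}} U134={{x1,x2},{x1,x5},{x2,x3},{x3,x5},{x1,x2,x3},{x1,x2,x5},{x2,x3,x5},{x3,x4,x5}} U135={{x2},{x1,x2},{x2,x3},{x2,x4},{x2,x5},{x1,x2,x3},{x1,x2,x5},{x2,x3,x5},{x2,x4,x5}} U145={{x1,x2},{x2,x3},{x1,x2,x3},{x1,x2,x5},{x2,x3,x5}} U234={{x1,x2},{x1,x5},{x3,x5},{x1,x2,x3},{x1,x2,x5},{x2,x3,x5},{x3,x4,x5}} U235={{x1,x2},{x2,x5},{x1,x2,x3},{x1,x2,x5},{x2,x3,x5},{x2,x4,x5}} U245={{x1,x2},{x1,x2,x3},{x1,x2,x5},{x2,x3,x5}} U345={{x1,x2},{x2,x3},{x1,x2,x3},{x1,x2,x5},{x2,x3,x5}}
  U1234={{x1,x2},{x1,x5},{x3,x5},{x1,x2,x3},{x1,x2,x5},{x2,x3,x5},{x3,x4,x5}} U1235={{x1,x2},{x2,x5},{x1,x2,x3},{x1,x2,x5},{x2,x3,x5},{x2,x4,x5}} U1245={{x1,x2},{x1,x2,x3},{x1,x2,x5},{x2,x3,x5}} U1345={{x1,x2},{x2,x3},{x1,x2,x3},{x1,x2,x5},{x2,x3,x5}} U2345={{x1,x2},{x1,x2,x3},{x1,x2,x5},{x2,x3,x5}}
  U12345={{x1,x2},{x1,x2,x3},{x1,x2,x5},{x2,x3,x5}}
C dims 5,10,10,5; δ0: rk 4, SNF 1^4; δ1: rk 6, SNF 1^6; δ2: rk 4, SNF 1^4
Ȟ^0 = (5 − 4) − 0 = 1, so Ȟ^0 ≅ Z
Ȟ^1 = (10 − 6) − 4 = 0, so Ȟ^1 ≅ 0
Ȟ^2 = (10 − 4) − 6 = 0, so Ȟ^2 ≅ 0

Ȟ^0 = Z,  Ȟ^1 = 0,  Ȟ^2 = 0


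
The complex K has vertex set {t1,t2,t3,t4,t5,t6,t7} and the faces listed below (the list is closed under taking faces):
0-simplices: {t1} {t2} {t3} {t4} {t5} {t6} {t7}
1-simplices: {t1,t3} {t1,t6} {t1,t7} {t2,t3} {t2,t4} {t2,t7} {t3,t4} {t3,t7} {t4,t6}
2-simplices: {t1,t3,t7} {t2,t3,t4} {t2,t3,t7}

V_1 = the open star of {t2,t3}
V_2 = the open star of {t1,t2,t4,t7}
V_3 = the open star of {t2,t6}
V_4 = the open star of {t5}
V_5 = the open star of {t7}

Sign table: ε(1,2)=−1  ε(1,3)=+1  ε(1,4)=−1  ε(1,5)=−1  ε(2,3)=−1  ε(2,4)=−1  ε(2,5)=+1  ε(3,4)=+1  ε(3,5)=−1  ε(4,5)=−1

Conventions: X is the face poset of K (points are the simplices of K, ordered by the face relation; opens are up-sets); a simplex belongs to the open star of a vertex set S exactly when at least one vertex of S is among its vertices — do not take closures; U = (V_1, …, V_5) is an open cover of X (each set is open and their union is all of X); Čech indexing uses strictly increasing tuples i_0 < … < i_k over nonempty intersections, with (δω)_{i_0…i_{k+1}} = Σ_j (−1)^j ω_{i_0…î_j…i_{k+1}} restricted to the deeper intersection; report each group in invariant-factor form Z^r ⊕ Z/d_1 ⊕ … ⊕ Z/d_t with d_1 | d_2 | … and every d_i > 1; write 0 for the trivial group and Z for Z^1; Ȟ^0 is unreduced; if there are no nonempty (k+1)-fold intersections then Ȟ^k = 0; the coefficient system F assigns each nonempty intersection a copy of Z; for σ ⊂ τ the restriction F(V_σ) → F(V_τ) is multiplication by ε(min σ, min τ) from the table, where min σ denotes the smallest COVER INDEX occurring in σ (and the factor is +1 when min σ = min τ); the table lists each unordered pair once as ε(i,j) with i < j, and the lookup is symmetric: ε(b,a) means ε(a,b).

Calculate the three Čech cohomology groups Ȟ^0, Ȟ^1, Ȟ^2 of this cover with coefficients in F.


Ȟ^0 ≅ Z^2, Ȟ^1 ≅ 0 and Ȟ^2 ≅ 0

cover nerve:
  V1={{t2},{t3},{t1,t3},{t2,t3},{t2,t4},{t2,t7},{t3,t4},{t3,t7},{t1,t3,t7},{t2,t3,t4},{t2,t3,t7}} V2={{t1},{t2},{t4},{t7},{t1,t3},{t1,t6},{t1,t7},{t2,t3},{t2,t4},{t2,t7},{t3,t4},{t3,t7},{t4,t6},{t1,t3,t7},{t2,t3,t4},{t2,t3,t7}} V3={{t2},{t6},{t1,t6},{t2,t3},{t2,t4},{t2,t7},{t4,t6},{t2,t3,t4},{t2,t3,t7}} V4={{t5}} V5={{t7},{t1,t7},{t2,t7},{t3,t7},{t1,t3,t7},{t2,t3,t7}}
  V12={{t2},{t1,t3},{t2,t3},{t2,t4},{t2,t7},{t3,t4},{t3,t7},{t1,t3,t7},{t2,t3,t4},{t2,t3,t7}} V13={{t2},{t2,t3},{t2,t4},{t2,t7},{t2,t3,t4},{t2,t3,t7}} V15={{t2,t7},{t3,t7},{t1,t3,t7},{t2,t3,t7}} V23={{t2},{t1,t6},{t2,t3},{t2,t4},{t2,t7},{t4,t6},{t2,t3,t4},{t2,t3,t7}} V25={{t7},{t1,t7},{t2,t7},{t3,t7},{t1,t3,t7},{t2,t3,t7}} V35={{t2,t7},{t2,t3,t7}}
  V123={{t2},{t2,t3},{t2,t4},{t2,t7},{t2,t3,t4},{t2,t3,t7}} V125={{t2,t7},{t3,t7},{t1,t3,t7},{t2,t3,t7}} V135={{t2,t7},{t2,t3,t7}} V235={{t2,t7},{t2,t3,t7}}
  V1235={{t2,t7},{t2,t3,t7}}
C dims 5,6,4,1; δ0: rk 3, SNF 1^3; δ1: rk 3, SNF 1^3; δ2: rk 1, SNF 1^1
Ȟ^0: (5−3)−0=2 ⇒ Z^2
Ȟ^1: (6−3)−3=0 ⇒ 0
Ȟ^2: (4−1)−3=0 ⇒ 0


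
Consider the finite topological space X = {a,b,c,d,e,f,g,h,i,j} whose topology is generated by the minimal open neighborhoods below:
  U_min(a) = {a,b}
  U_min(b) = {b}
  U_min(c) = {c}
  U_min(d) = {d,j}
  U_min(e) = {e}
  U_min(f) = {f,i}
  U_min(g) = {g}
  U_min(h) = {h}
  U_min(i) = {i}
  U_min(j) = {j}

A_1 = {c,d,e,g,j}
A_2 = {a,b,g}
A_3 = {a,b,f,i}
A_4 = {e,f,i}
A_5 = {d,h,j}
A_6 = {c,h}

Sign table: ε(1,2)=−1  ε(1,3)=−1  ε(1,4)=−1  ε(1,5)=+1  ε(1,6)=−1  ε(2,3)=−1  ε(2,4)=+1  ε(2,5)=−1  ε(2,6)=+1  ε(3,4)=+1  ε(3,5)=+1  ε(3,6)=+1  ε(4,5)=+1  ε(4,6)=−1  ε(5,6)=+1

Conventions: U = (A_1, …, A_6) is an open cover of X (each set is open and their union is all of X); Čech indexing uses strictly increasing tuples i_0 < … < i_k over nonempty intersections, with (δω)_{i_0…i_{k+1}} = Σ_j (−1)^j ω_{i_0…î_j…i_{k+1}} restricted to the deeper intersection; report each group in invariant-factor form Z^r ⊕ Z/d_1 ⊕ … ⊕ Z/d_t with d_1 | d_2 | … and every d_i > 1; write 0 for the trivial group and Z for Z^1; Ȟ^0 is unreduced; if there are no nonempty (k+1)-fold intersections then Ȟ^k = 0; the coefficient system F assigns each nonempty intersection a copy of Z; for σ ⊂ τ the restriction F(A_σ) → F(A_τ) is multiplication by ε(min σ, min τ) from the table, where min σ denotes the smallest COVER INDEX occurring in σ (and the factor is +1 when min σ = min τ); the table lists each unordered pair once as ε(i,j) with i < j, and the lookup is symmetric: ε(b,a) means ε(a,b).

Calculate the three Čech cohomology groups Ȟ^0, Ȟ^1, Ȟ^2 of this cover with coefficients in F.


Ȟ^0 = 0; Ȟ^1 = Z ⊕ Z/2; Ȟ^2 = 0

intersection data:
  A12={g} A14={e} A15={d,j} A16={c} A23={a,b} A34={f,i} A56={h}
C dims 6,7; δ0: rk 6, SNF 1^5·2
Ȟ^0 = (6 − 6) − 0 = 0, so Ȟ^0 ≅ 0
Ȟ^1 = (7 − 0) − 6 = 1 plus torsion [2], so Ȟ^1 ≅ Z ⊕ Z/2
Ȟ^2 = (0 − 0) − 0 = 0, so Ȟ^2 ≅ 0


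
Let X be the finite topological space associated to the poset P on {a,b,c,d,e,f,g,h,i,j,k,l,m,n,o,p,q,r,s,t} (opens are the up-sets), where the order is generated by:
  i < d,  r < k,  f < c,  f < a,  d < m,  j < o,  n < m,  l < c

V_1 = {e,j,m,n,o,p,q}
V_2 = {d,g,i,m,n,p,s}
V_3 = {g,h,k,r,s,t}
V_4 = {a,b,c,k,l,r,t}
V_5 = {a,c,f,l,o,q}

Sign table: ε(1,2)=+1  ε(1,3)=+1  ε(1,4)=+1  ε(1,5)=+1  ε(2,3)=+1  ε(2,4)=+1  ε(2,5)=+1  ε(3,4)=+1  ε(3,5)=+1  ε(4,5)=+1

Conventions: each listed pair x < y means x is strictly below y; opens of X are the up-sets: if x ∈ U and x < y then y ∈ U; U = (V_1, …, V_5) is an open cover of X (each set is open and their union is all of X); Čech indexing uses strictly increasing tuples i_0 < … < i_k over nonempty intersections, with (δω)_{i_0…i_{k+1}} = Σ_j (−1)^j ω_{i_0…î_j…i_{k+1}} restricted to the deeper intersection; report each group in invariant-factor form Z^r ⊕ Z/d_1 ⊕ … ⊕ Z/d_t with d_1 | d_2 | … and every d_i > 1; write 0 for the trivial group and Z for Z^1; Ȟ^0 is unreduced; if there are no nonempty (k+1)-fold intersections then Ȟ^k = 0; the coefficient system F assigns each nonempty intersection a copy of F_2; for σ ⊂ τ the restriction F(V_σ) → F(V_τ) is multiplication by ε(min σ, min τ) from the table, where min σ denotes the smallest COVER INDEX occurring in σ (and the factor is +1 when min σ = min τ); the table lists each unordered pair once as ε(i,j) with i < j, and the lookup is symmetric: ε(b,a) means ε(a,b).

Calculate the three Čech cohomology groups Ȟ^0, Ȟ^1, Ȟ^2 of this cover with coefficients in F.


nerve simplices:
  V12={m,n,p} V15={o,q} V23={g,s} V34={k,r,t} V45={a,c,l}
C dims 5,5; δ0: rk_F2 4
degree 0: 5−4−0 = 1 → Ȟ^0 ≅ Z/2
degree 1: 5−0−4 = 1 → Ȟ^1 ≅ Z/2
degree 2: 0−0−0 = 0 → Ȟ^2 ≅ 0

Ȟ^0 = Z/2,  Ȟ^1 = Z/2,  Ȟ^2 = 0


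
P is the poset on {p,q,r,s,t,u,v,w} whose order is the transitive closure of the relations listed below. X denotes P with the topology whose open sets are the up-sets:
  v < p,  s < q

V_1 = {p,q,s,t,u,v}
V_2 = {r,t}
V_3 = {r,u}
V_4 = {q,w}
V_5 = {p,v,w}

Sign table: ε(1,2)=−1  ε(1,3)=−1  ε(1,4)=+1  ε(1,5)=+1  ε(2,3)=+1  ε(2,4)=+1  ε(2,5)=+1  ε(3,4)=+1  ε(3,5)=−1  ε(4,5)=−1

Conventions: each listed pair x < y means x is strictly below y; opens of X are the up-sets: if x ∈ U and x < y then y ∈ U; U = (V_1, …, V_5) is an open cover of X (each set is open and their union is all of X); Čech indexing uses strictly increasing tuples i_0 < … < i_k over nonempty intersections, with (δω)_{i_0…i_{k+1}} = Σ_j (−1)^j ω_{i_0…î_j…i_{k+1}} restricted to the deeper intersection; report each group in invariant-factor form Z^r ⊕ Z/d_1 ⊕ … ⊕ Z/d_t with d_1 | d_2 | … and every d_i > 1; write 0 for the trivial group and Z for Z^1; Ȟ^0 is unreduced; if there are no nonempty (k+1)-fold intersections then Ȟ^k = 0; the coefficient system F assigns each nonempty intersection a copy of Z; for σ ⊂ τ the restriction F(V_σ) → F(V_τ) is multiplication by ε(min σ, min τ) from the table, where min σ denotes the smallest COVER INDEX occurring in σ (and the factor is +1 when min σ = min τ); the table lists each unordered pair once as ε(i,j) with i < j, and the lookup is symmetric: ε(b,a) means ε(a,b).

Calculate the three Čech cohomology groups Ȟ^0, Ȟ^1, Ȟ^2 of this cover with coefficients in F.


nerve of the cover:
  V12={t} V13={u} V14={q} V15={p,v} V23={r} V45={w}
C dims 5,6; δ0: rk 5, SNF 1^4·2
Ȟ^0 = (5 − 5) − 0 = 0, so Ȟ^0 ≅ 0
Ȟ^1 = (6 − 0) − 5 = 1 plus torsion [2], so Ȟ^1 ≅ Z ⊕ Z/2
Ȟ^2 = (0 − 0) − 0 = 0, so Ȟ^2 ≅ 0

Ȟ^0 = 0, Ȟ^1 = Z ⊕ Z/2, Ȟ^2 = 0


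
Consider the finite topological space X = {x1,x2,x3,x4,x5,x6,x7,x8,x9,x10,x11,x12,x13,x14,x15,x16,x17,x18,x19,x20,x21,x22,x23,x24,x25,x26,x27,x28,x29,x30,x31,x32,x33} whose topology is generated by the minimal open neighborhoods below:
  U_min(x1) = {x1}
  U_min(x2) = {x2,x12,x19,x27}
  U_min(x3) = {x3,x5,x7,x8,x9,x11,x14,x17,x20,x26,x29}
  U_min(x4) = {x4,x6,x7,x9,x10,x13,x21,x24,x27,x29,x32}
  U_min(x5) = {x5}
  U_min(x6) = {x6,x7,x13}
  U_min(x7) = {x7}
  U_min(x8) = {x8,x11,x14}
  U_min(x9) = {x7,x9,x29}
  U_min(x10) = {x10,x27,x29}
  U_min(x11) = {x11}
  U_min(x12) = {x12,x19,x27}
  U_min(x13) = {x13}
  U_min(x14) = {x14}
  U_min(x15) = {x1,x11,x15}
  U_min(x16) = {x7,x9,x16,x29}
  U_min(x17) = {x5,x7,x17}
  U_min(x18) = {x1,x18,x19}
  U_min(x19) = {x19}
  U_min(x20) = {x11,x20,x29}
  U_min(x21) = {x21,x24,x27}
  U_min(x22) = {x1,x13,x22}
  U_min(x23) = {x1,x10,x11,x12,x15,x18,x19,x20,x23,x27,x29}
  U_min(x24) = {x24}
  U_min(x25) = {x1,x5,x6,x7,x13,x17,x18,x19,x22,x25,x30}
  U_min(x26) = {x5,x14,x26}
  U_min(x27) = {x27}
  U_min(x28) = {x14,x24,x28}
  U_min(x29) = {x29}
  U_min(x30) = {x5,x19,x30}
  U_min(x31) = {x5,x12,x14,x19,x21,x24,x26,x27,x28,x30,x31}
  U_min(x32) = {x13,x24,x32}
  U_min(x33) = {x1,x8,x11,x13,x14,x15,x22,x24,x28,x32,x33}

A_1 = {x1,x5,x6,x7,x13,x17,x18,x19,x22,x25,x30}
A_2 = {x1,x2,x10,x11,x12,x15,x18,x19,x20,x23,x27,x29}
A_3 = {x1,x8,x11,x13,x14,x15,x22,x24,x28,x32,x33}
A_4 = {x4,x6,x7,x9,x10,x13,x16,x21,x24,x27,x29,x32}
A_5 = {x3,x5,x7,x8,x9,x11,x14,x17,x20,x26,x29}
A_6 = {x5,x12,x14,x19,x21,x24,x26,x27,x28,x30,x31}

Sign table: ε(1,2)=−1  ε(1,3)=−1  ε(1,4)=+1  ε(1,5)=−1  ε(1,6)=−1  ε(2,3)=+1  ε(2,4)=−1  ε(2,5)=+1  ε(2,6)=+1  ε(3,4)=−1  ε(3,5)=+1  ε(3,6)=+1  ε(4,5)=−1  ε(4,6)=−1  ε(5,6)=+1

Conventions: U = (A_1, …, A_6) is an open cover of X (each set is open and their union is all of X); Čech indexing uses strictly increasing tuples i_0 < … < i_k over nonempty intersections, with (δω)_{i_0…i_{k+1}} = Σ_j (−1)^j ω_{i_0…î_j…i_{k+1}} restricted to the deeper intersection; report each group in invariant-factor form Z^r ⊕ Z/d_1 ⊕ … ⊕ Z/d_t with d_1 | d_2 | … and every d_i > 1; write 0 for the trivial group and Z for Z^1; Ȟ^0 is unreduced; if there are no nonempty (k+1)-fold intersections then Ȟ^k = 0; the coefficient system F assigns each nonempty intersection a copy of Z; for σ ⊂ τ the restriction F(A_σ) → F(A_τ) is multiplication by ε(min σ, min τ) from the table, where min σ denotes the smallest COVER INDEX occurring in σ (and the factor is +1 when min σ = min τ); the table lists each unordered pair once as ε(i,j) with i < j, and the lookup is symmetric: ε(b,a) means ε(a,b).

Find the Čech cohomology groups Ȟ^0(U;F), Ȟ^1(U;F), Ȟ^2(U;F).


nerve of the cover:
  A12={x1,x18,x19} A13={x1,x13,x22} A14={x6,x7,x13} A15={x5,x7,x17} A16={x5,x19,x30} A23={x1,x11,x15} A24={x10,x27,x29} A25={x11,x20,x29} A26={x12,x19,x27} A34={x13,x24,x32} A35={x8,x11,x14} A36={x14,x24,x28} A45={x7,x9,x29} A46={x21,x24,x27} A56={x5,x14,x26}
  A123={x1} A126={x19} A134={x13} A145={x7} A156={x5} A235={x11} A245={x29} A246={x27} A346={x24} A356={x14}
C dims 6,15,10; δ0: rk 5, SNF 1^5; δ1: rk 10, SNF 1^9·2
Ȟ^0 = (6 − 5) − 0 = 1, so Ȟ^0 ≅ Z
Ȟ^1 = (15 − 10) − 5 = 0, so Ȟ^1 ≅ 0
Ȟ^2 = (10 − 0) − 10 = 0 plus torsion [2], so Ȟ^2 ≅ Z/2

Ȟ^0 = Z,  Ȟ^1 = 0,  Ȟ^2 = Z/2


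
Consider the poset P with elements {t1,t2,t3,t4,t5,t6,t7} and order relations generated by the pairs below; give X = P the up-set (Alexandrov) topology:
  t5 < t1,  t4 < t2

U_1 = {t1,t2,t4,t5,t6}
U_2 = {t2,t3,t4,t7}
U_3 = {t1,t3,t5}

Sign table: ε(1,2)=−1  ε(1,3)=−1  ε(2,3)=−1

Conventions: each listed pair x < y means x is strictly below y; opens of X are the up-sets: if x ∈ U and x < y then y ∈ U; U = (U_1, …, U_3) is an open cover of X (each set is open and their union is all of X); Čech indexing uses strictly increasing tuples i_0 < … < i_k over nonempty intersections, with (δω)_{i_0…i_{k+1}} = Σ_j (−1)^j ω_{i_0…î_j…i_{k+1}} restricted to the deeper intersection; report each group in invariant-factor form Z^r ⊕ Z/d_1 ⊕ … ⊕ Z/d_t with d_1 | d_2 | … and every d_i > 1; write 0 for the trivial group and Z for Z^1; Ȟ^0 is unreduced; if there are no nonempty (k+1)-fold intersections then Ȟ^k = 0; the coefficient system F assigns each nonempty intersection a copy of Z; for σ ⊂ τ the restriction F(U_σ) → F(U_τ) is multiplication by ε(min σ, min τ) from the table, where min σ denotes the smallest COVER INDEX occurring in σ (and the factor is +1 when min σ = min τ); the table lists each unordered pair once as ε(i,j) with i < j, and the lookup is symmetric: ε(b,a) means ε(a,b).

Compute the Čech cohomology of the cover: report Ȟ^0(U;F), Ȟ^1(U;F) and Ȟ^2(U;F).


nerve simplices:
  U12={t2,t4} U13={t1,t5} U23={t3}
C dims 3,3; δ0: rk 3, SNF 1^2·2
degree 0: 3−3−0 = 0 → Ȟ^0 ≅ 0
degree 1: 3−0−3 = 0 plus torsion [2] → Ȟ^1 ≅ Z/2
degree 2: 0−0−0 = 0 → Ȟ^2 ≅ 0

Ȟ^0(U;F) ≅ 0, Ȟ^1(U;F) ≅ Z/2, Ȟ^2(U;F) ≅ 0


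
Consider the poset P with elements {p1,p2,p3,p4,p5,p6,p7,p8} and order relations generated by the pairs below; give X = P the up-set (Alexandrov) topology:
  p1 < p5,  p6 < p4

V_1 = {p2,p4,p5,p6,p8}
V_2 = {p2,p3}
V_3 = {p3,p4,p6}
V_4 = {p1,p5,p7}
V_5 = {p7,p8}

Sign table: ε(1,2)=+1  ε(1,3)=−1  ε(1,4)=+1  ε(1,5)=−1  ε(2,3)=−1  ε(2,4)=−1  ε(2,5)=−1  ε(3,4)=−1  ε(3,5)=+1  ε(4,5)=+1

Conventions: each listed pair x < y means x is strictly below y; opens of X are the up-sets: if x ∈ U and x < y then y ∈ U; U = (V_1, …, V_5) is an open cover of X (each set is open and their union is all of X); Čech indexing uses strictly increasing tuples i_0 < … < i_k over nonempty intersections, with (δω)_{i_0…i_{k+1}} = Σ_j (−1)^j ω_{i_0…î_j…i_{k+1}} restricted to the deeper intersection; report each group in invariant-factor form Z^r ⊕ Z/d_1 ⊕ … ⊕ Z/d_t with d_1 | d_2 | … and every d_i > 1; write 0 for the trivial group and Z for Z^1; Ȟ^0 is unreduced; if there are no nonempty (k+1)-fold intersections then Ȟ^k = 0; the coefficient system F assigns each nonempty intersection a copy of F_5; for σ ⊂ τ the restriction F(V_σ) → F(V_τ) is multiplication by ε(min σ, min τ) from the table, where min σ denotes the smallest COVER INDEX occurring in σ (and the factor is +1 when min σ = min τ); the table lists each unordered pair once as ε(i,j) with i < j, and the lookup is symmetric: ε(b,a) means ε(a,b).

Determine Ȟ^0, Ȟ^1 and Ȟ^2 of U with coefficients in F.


Ȟ^0 = 0,  Ȟ^1 = Z/5,  Ȟ^2 = 0

nonempty intersections:
  V12={p2} V13={p4,p6} V14={p5} V15={p8} V23={p3} V45={p7}
C dims 5,6; δ0: rk_F5 5
Ȟ^0: (5−5)−0=0 ⇒ 0
Ȟ^1: (6−0)−5=1 ⇒ Z/5
Ȟ^2: (0−0)−0=0 ⇒ 0


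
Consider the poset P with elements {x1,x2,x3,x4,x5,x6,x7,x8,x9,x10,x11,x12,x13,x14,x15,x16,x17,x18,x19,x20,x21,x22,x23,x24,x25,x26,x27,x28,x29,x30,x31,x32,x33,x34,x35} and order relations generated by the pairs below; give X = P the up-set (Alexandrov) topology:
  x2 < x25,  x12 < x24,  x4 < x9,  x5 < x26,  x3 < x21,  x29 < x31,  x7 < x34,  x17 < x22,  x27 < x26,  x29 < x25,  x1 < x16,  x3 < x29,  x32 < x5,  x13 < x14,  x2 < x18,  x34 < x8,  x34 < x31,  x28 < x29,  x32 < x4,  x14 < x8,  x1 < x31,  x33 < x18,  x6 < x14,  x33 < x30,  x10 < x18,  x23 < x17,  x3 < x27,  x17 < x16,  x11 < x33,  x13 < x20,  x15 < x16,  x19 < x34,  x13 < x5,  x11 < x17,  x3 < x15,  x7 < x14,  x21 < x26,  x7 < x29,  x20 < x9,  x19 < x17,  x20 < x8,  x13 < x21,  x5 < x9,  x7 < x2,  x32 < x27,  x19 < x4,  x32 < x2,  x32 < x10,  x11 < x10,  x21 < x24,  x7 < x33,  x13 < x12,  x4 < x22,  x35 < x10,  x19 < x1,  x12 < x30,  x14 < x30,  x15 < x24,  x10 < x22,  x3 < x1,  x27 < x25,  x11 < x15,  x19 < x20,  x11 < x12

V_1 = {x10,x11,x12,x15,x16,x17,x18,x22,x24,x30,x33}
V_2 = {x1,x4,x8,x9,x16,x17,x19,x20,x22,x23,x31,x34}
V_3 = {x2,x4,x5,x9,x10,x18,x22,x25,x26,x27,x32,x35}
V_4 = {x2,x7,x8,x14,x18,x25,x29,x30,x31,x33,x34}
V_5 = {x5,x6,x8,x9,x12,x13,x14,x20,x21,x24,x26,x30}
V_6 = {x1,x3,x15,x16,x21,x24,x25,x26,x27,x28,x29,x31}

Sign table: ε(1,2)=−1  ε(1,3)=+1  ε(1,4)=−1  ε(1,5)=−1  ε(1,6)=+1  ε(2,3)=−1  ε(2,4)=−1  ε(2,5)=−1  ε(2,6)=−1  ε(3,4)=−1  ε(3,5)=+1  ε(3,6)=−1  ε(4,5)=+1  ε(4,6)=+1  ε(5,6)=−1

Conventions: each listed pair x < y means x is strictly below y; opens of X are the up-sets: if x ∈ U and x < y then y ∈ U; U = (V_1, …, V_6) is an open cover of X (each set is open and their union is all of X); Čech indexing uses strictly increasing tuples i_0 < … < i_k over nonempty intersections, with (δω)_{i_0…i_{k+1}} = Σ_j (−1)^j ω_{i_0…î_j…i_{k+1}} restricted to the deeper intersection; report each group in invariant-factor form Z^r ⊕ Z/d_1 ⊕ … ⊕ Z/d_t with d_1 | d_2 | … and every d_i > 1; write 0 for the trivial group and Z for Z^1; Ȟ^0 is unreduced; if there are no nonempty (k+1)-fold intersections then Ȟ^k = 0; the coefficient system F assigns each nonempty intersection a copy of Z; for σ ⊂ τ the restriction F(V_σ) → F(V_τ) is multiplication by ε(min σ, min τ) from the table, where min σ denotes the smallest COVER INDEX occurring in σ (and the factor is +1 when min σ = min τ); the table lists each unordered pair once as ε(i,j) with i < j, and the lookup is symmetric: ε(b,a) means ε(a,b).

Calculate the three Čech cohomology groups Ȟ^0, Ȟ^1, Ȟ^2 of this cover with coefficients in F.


nerve simplices:
  V12={x16,x17,x22} V13={x10,x18,x22} V14={x18,x30,x33} V15={x12,x24,x30} V16={x15,x16,x24} V23={x4,x9,x22} V24={x8,x31,x34} V25={x8,x9,x20} V26={x1,x16,x31} V34={x2,x18,x25} V35={x5,x9,x26} V36={x25,x26,x27} V45={x8,x14,x30} V46={x25,x29,x31} V56={x21,x24,x26}
  V123={x22} V126={x16} V134={x18} V145={x30} V156={x24} V235={x9} V245={x8} V246={x31} V346={x25} V356={x26}
C dims 6,15,10; δ0: rk 6, SNF 1^5·2; δ1: rk 9, SNF 1^9
degree 0: 6−6−0 = 0 → Ȟ^0 ≅ 0
degree 1: 15−9−6 = 0 plus torsion [2] → Ȟ^1 ≅ Z/2
degree 2: 10−0−9 = 1 → Ȟ^2 ≅ Z

Ȟ^0 = 0, Ȟ^1 = Z/2 and Ȟ^2 = Z
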